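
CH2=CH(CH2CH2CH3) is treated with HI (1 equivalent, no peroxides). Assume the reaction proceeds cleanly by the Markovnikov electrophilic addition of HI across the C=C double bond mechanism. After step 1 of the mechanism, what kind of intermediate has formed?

Step 1: Electrophilic addition begins with the π(C=C) electrons forming a bond to the proton of HI. Following Markovnikov's rule, the resulting cation is secondary. The H–I bond breaks heterolytically, releasing I⁻.
After step 1 the species present is a secondary carbocation.

secondary carbocation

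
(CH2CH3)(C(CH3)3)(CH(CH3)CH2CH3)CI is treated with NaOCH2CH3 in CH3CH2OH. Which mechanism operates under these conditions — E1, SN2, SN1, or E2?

Conditions: a strong base with a tertiary substrate bearing a β-hydrogen.
These conditions are the textbook signature of the E2 pathway.
A strong (often hindered) base removes a β-H in concert with loss of the leaving group — bimolecular elimination.

E2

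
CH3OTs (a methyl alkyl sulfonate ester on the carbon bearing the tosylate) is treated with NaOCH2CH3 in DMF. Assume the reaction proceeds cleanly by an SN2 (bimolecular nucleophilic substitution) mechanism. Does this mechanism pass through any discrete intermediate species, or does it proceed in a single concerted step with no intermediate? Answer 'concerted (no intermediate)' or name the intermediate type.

CH3CH2O⁻ attacks the back face of the α-carbon while TsO⁻ departs with the C–O bonding pair — a single concerted displacement through a pentacoordinate transition state.
All bond changes occur in one transition state; no discrete intermediate is formed.

concerted (no intermediate)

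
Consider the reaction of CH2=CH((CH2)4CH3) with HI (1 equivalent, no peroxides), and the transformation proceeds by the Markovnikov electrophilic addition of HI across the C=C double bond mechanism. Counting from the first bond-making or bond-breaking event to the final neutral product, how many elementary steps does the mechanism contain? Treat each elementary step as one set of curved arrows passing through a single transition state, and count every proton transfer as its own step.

2

Step 1: The π electrons of the C=C bond attack a proton of HI; Markovnikov addition places the new C–H on the less-substituted alkene carbon, so the positive charge ends up on the more-substituted carbon — a secondary carbocation. The H–I bond breaks heterolytically, releasing I⁻.
(No 1,2-shift: no single shift to an adjacent carbon would give a more stable cation.)
Step 2: Nucleophilic attack by I⁻ on the carbocation completes the addition, giving R–I.
Total: 2 elementary steps.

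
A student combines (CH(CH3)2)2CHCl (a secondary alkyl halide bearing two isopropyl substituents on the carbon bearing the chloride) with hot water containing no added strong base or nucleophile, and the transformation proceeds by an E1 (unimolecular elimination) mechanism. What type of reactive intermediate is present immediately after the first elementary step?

secondary carbocation

Step 1: The C–Cl bond breaks with both electrons going to the chloride; Cl⁻ leaves and a secondary carbocation remains.
After step 1 the species present is a secondary carbocation.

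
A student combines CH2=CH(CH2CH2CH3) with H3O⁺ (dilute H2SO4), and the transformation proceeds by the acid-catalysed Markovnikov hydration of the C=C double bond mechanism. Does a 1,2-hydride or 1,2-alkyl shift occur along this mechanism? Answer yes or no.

no

The first-formed carbocation is secondary.
No single 1,2-shift to an adjacent carbon would produce a more-substituted cation than the one already present, so no rearrangement occurs.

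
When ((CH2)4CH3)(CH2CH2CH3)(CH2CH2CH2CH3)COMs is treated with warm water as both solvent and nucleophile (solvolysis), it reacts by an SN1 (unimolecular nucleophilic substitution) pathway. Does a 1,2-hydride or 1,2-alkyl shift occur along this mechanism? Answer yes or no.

no

The first-formed carbocation is tertiary.
No single 1,2-shift to an adjacent carbon would produce a more-substituted cation than the one already present, so no rearrangement occurs.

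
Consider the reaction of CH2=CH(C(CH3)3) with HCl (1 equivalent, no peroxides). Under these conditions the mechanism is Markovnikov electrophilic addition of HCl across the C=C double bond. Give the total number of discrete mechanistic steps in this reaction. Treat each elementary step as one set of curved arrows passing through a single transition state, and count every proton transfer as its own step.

Step 1: The π electrons of the C=C bond attack a proton of HCl; Markovnikov addition places the new C–H on the less-substituted alkene carbon, so the positive charge ends up on the more-substituted carbon — a secondary carbocation. The H–Cl bond breaks heterolytically, releasing Cl⁻.
Step 2: A methyl group with its bonding pair migrates from the adjacent tert-butyl carbon to the cationic centre — a 1,2-methyl shift — upgrading the secondary cation to a tertiary one.
Step 3: Nucleophilic attack by Cl⁻ on the carbocation completes the addition, giving R–Cl.
Total: 3 elementary steps.

3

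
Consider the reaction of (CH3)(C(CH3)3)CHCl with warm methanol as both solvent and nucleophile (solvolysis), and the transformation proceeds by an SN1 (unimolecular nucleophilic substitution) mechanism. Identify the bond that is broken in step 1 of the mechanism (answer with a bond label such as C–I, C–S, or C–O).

Step 1: Unassisted departure of Cl⁻ (taking the C–Cl bonding pair) generates a secondary carbocation.
The bond broken in this step is the C–Cl bond.

C–Cl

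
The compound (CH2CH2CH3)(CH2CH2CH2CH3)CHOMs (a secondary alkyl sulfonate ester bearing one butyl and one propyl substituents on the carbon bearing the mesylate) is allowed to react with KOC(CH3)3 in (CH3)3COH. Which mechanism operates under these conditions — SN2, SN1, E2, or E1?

E2

Conditions: a strong/bulky base with a secondary substrate bearing a β-hydrogen.
These conditions are the textbook signature of the E2 pathway.
A strong (often hindered) base removes a β-H in concert with loss of the leaving group — bimolecular elimination.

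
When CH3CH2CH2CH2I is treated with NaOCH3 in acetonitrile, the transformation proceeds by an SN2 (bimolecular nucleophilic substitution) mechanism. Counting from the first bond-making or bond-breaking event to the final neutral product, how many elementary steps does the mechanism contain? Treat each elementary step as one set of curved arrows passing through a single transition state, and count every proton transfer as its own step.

Step 1: The methoxide nucleophile donates a lone pair from O to the α-carbon in a backside attack; simultaneously the C–I σ-bond breaks and both of its electrons leave with I⁻. One concerted step with inversion of configuration.
Total: 1 elementary step.

1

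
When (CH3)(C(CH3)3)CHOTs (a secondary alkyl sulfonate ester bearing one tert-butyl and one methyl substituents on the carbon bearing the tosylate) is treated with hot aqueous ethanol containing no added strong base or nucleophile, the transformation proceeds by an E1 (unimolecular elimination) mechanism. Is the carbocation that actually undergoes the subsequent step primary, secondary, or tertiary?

tertiary

Step 1: The C–O bond breaks with both electrons going to the tosylate; TsO⁻ leaves and a secondary carbocation remains.
Step 2: A methyl group with its bonding pair migrates from the adjacent tert-butyl carbon to the cationic centre — a 1,2-methyl shift — upgrading the secondary cation to a tertiary one.
The cation rearranges from secondary to tertiary via a 1,2-methyl shift from the adjacent tert-butyl carbon; the tertiary cation is what reacts next.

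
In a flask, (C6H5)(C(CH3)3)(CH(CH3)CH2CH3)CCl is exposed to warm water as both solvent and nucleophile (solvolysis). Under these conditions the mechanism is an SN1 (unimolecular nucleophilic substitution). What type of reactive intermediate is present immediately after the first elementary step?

tertiary carbocation

Step 1: Rate-determining heterolysis of the C–Cl bond gives Cl⁻ and a tertiary carbocation.
After step 1 the species present is a tertiary carbocation.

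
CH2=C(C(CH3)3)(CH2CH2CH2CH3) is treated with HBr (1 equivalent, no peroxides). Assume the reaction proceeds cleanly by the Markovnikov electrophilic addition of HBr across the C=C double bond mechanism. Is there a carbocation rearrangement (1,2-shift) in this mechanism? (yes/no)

The first-formed carbocation is tertiary.
No single 1,2-shift to an adjacent carbon would produce a more-substituted cation than the one already present, so no rearrangement occurs.

no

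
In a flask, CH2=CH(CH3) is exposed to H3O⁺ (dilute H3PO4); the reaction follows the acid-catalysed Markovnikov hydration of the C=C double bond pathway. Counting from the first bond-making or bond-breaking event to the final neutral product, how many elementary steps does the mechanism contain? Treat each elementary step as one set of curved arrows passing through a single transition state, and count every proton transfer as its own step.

3

Step 1: Protonation of the alkene by H3O⁺: the π bond acts as the nucleophile and picks up H⁺, giving the more stable (Markovnikov) secondary carbocation. H2O is released.
(No 1,2-shift: no single shift to an adjacent carbon would give a more stable cation.)
Step 2: A lone pair on the oxygen of H2O attacks the carbocation, forming a C–O bond and an oxonium ion (a protonated alcohol).
Step 3: H2O removes a proton from the oxonium oxygen, regenerating H3O⁺ and giving the neutral alcohol.
Total: 3 elementary steps.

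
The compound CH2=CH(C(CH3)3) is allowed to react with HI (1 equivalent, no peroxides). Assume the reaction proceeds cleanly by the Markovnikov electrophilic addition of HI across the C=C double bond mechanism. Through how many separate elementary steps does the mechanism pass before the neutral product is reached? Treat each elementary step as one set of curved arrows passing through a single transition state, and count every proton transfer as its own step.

3

Step 1: Electrophilic addition begins with the π(C=C) electrons forming a bond to the proton of HI. Following Markovnikov's rule, the resulting cation is secondary. The H–I bond breaks heterolytically, releasing I⁻.
Step 2: Carbocation rearrangement: a 1,2-methyl shift from the adjacent tert-butyl carbon converts the initially-formed secondary cation into the more stable tertiary cation.
Step 3: Nucleophilic attack by I⁻ on the carbocation completes the addition, giving R–I.
Total: 3 elementary steps.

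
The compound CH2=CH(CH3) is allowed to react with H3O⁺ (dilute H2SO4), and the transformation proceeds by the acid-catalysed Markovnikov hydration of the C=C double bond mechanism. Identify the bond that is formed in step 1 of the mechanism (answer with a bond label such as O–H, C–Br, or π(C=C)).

C–H

Step 1: Protonation of the alkene by H3O⁺: the π bond acts as the nucleophile and picks up H⁺, giving the more stable (Markovnikov) secondary carbocation. H2O is released.
The bond formed in this step is the C–H bond.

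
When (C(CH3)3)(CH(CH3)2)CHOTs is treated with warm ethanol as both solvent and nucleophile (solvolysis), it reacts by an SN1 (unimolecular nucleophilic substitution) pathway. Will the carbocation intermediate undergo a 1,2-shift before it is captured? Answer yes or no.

yes

The first-formed carbocation is secondary.
The adjacent isopropyl carbon already bears 2 other carbon substituents and has a hydrogen to migrate; after a 1,2-hydride shift from that carbon the positive charge sits on a tertiary centre.
Tertiary is more stable than secondary, so the shift occurs.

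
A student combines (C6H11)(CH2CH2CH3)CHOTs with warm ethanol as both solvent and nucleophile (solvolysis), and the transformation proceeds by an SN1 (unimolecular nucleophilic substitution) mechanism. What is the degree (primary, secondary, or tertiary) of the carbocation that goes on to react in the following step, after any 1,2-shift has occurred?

tertiary

Step 1: Unassisted departure of TsO⁻ (taking the C–O bonding pair) generates a secondary carbocation.
Step 2: Carbocation rearrangement: a 1,2-hydride shift from the adjacent cyclohexyl carbon converts the initially-formed secondary cation into the more stable tertiary cation.
The cation rearranges from secondary to tertiary via a 1,2-hydride shift from the adjacent cyclohexyl carbon; the tertiary cation is what reacts next.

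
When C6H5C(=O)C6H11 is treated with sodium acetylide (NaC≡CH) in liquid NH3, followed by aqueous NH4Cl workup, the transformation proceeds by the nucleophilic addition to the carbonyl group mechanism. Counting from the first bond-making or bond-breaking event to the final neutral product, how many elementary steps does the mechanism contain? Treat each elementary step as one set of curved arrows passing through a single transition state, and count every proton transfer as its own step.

Step 1: A lone pair / filled orbital on HC≡C⁻ attacks the electrophilic carbonyl carbon; the π(C=O) electrons shift onto oxygen, producing a tetrahedral alkoxide intermediate.
Step 2: On aqueous NH4Cl workup the alkoxide oxygen is protonated, giving a propargyl alcohol.
Total: 2 elementary steps.

2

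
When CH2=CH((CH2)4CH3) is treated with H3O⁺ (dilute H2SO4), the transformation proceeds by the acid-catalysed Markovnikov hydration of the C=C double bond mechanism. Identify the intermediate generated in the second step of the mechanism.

Step 1: Protonation of the alkene by H3O⁺: the π bond acts as the nucleophile and picks up H⁺, giving the more stable (Markovnikov) secondary carbocation. H2O is released.
Step 2: A lone pair on the oxygen of H2O attacks the carbocation, forming a C–O bond and an oxonium ion (a protonated alcohol).
After step 2 the species present is an oxonium ion.

oxonium ion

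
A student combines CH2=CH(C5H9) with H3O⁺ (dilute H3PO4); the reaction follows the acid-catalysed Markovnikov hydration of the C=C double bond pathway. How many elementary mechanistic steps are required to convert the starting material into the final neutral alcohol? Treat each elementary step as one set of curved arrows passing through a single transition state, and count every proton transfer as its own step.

4

Step 1: Protonation of the alkene by H3O⁺: the π bond acts as the nucleophile and picks up H⁺, giving the more stable (Markovnikov) secondary carbocation. H2O is released.
Step 2: A hydride (H with its bonding pair) migrates from the adjacent cyclopentyl carbon to the cationic centre — a 1,2-hydride shift — upgrading the secondary cation to a tertiary one.
Step 3: A lone pair on the oxygen of H2O attacks the carbocation, forming a C–O bond and an oxonium ion (a protonated alcohol).
Step 4: Proton transfer from the O–H of the oxonium ion to H2O completes the catalytic cycle and yields the alcohol.
Total: 4 elementary steps.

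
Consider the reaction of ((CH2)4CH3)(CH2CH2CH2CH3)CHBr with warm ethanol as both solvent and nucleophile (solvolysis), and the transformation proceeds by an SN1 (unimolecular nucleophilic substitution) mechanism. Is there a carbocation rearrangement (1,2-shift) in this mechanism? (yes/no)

The first-formed carbocation is secondary.
No single 1,2-shift to an adjacent carbon would produce a more-substituted cation than the one already present, so no rearrangement occurs.

no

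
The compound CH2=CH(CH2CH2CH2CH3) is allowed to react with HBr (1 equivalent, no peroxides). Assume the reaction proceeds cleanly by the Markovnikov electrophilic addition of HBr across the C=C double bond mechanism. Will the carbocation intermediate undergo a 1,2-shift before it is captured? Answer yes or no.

The first-formed carbocation is secondary.
No single 1,2-shift to an adjacent carbon would produce a more-substituted cation than the one already present, so no rearrangement occurs.

no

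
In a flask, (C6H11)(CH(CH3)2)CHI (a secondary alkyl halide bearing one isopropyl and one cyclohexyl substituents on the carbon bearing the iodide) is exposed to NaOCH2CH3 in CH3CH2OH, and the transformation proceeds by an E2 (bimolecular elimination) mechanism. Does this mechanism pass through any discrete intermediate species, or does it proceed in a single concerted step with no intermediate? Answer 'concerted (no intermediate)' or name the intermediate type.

In one step, CH3CH2O⁻ pulls off a β-proton, the C–I bond cleaves, and a C=C double bond forms between the α- and β-carbons (E2, anti elimination).
All bond changes occur in one transition state; no discrete intermediate is formed.

concerted (no intermediate)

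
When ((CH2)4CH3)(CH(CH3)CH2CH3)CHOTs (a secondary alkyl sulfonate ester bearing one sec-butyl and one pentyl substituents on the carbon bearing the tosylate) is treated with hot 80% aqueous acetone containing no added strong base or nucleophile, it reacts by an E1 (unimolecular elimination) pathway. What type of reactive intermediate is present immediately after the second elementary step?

tertiary carbocation

Step 1: The C–O bond breaks with both electrons going to the tosylate; TsO⁻ leaves and a secondary carbocation remains.
Step 2: A 1,2-hydride shift from the adjacent sec-butyl carbon moves the positive charge from the secondary centre to an adjacent carbon, generating a more stable tertiary carbocation.
After step 2 the species present is a tertiary carbocation.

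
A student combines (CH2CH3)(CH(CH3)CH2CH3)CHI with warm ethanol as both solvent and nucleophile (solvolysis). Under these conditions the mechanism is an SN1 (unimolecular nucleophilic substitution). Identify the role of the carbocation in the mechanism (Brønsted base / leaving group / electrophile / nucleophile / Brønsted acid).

electrophile

Step 3: A lone pair on the oxygen of CH3CH2OH attacks the carbocation, forming a new C–O σ-bond and an oxonium ion.
The carbocation accepts an electron pair into an empty or π* orbital — it is the electrophile.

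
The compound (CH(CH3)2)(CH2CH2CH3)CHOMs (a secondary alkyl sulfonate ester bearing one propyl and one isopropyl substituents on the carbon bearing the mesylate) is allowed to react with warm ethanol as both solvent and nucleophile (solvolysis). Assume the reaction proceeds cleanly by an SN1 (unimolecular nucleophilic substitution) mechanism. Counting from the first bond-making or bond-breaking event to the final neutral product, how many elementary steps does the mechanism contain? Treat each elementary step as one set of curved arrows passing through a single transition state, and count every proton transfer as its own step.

Step 1: The C–O bond breaks with both electrons going to the mesylate; MsO⁻ leaves and a secondary carbocation remains.
Step 2: A hydride (H with its bonding pair) migrates from the adjacent isopropyl carbon to the cationic centre — a 1,2-hydride shift — upgrading the secondary cation to a tertiary one.
Step 3: Nucleophilic capture: the oxygen of CH3CH2OH bonds to the cationic carbon, producing an oxonium-ion intermediate.
Step 4: Proton transfer from the O–H of the oxonium ion to a solvent molecule delivers the neutral ether.
Total: 4 elementary steps.

4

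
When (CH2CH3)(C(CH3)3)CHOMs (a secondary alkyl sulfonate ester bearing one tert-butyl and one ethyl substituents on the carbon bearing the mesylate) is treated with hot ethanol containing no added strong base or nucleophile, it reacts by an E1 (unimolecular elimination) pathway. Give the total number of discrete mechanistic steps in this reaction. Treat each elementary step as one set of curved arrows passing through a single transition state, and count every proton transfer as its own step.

3

Step 1: The C–O bond breaks with both electrons going to the mesylate; MsO⁻ leaves and a secondary carbocation remains.
Step 2: A methyl group with its bonding pair migrates from the adjacent tert-butyl carbon to the cationic centre — a 1,2-methyl shift — upgrading the secondary cation to a tertiary one.
Step 3: An ethanol molecule (solvent) deprotonates a β-carbon; as the C–H bond breaks, those electrons form the new alkene π bond.
Total: 3 elementary steps.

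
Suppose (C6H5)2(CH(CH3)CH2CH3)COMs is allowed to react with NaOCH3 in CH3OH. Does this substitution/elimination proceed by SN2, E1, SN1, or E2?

Conditions: a strong base with a tertiary substrate bearing a β-hydrogen.
These conditions are the textbook signature of the E2 pathway.
A strong (often hindered) base removes a β-H in concert with loss of the leaving group — bimolecular elimination.

E2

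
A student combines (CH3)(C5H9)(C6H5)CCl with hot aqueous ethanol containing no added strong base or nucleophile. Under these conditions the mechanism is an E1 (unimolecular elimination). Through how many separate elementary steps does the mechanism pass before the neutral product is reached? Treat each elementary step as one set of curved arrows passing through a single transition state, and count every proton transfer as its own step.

2

Step 1: Rate-determining heterolysis of the C–Cl bond gives Cl⁻ and a tertiary carbocation.
(No 1,2-shift: no single shift to an adjacent carbon would give a more stable cation.)
Step 2: A weak base (a water (or ethanol) molecule from the solvent) removes a proton from a carbon adjacent to the cationic centre; the electrons of that C–H bond become the new π(C=C) bond, giving the alkene.
Total: 2 elementary steps.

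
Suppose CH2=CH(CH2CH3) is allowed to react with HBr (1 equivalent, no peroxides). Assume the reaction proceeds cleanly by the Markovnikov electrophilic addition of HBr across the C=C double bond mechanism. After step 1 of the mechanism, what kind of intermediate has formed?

secondary carbocation

Step 1: The π electrons of the C=C bond attack a proton of HBr; Markovnikov addition places the new C–H on the less-substituted alkene carbon, so the positive charge ends up on the more-substituted carbon — a secondary carbocation. The H–Br bond breaks heterolytically, releasing Br⁻.
After step 1 the species present is a secondary carbocation.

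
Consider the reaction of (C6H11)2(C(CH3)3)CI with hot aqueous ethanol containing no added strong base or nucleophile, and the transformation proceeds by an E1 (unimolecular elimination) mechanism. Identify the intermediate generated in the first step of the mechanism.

Step 1: The C–I bond breaks with both electrons going to the iodide; I⁻ leaves and a tertiary carbocation remains.
After step 1 the species present is a tertiary carbocation.

tertiary carbocation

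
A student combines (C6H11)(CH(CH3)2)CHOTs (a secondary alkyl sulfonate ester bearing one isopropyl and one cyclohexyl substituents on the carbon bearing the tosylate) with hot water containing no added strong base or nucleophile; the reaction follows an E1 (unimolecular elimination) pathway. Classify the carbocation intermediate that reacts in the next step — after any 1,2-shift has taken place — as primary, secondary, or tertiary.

Step 1: Unassisted departure of TsO⁻ (taking the C–O bonding pair) generates a secondary carbocation.
Step 2: A hydride (H with its bonding pair) migrates from the adjacent isopropyl carbon to the cationic centre — a 1,2-hydride shift — upgrading the secondary cation to a tertiary one.
The cation rearranges from secondary to tertiary via a 1,2-hydride shift from the adjacent isopropyl carbon; the tertiary cation is what reacts next.

tertiary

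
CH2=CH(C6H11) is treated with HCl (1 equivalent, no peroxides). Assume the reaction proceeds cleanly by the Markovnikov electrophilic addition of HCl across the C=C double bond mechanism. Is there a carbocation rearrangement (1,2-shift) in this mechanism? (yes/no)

The first-formed carbocation is secondary.
The adjacent cyclohexyl carbon already bears 2 other carbon substituents and has a hydrogen to migrate; after a 1,2-hydride shift from that carbon the positive charge sits on a tertiary centre.
Tertiary is more stable than secondary, so the shift occurs.

yes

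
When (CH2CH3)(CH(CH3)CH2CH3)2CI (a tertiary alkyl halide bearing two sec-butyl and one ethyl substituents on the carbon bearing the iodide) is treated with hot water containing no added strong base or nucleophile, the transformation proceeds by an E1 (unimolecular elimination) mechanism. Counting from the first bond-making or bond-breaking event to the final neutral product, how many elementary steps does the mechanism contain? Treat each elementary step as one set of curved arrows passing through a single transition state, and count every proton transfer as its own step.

Step 1: Rate-determining heterolysis of the C–I bond gives I⁻ and a tertiary carbocation.
(No 1,2-shift: no single shift to an adjacent carbon would give a more stable cation.)
Step 2: A water molecule (solvent) deprotonates a β-carbon; as the C–H bond breaks, those electrons form the new alkene π bond.
Total: 2 elementary steps.

2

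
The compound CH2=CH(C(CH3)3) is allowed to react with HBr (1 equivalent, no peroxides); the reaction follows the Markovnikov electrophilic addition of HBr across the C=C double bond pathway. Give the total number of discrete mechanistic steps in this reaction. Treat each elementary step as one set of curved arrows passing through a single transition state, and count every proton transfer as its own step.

Step 1: The π electrons of the C=C bond attack a proton of HBr; Markovnikov addition places the new C–H on the less-substituted alkene carbon, so the positive charge ends up on the more-substituted carbon — a secondary carbocation. The H–Br bond breaks heterolytically, releasing Br⁻.
Step 2: A 1,2-methyl shift from the adjacent tert-butyl carbon moves the positive charge from the secondary centre to an adjacent carbon, generating a more stable tertiary carbocation.
Step 3: The Br⁻ anion donates a lone pair to the carbocation, forming the new C–Br σ-bond and giving the neutral alkyl halide.
Total: 3 elementary steps.

3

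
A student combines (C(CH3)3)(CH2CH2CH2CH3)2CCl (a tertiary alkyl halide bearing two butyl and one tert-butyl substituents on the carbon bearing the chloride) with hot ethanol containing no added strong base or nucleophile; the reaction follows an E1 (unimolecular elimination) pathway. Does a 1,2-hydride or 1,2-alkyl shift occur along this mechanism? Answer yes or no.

The first-formed carbocation is tertiary.
No single 1,2-shift to an adjacent carbon would produce a more-substituted cation than the one already present, so no rearrangement occurs.

no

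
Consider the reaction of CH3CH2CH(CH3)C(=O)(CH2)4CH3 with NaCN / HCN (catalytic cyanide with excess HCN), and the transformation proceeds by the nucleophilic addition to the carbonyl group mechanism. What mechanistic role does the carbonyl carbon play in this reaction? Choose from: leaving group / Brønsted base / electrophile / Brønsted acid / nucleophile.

electrophile

Step 1: A lone pair / filled orbital on CN⁻ attacks the electrophilic carbonyl carbon; the π(C=O) electrons shift onto oxygen, producing a tetrahedral alkoxide intermediate.
The carbonyl carbon accepts an electron pair into an empty or π* orbital — it is the electrophile.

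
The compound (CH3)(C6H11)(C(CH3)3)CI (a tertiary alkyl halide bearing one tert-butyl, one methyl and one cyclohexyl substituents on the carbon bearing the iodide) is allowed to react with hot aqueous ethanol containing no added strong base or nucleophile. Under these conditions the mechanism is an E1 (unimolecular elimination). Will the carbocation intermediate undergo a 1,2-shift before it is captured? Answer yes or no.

The first-formed carbocation is tertiary.
No single 1,2-shift to an adjacent carbon would produce a more-substituted cation than the one already present, so no rearrangement occurs.

no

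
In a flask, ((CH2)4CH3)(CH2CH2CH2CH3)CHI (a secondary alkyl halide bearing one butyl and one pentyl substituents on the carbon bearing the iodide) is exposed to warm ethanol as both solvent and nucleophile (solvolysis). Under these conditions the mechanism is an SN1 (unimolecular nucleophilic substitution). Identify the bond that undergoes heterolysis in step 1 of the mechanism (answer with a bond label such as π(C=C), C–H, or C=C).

Step 1: Rate-determining heterolysis of the C–I bond gives I⁻ and a secondary carbocation.
The bond broken in this step is the C–I bond.

C–I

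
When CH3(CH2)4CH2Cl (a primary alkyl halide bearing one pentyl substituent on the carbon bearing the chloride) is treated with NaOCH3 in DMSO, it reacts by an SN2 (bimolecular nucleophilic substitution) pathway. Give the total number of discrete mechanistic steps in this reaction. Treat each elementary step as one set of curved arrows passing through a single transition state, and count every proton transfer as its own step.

1

Step 1: The methoxide nucleophile donates a lone pair from O to the α-carbon in a backside attack; simultaneously the C–Cl σ-bond breaks and both of its electrons leave with Cl⁻. One concerted step with inversion of configuration.
Total: 1 elementary step.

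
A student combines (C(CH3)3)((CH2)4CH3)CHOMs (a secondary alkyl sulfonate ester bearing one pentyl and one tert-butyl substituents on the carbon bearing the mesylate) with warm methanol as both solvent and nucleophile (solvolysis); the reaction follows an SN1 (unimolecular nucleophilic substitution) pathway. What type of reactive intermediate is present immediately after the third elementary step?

oxonium ion

Step 1: Rate-determining heterolysis of the C–O bond gives MsO⁻ and a secondary carbocation.
Step 2: A methyl group with its bonding pair migrates from the adjacent tert-butyl carbon to the cationic centre — a 1,2-methyl shift — upgrading the secondary cation to a tertiary one.
Step 3: CH3OH donates an oxygen lone pair into the empty p orbital of the cation, giving a protonated ether (an oxonium ion).
After step 3 the species present is an oxonium ion.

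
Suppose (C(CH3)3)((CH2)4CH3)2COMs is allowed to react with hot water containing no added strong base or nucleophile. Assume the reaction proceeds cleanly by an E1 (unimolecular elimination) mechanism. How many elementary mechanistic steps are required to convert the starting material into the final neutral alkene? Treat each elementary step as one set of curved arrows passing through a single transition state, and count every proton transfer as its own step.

Step 1: Unassisted departure of MsO⁻ (taking the C–O bonding pair) generates a tertiary carbocation.
(No 1,2-shift: no single shift to an adjacent carbon would give a more stable cation.)
Step 2: A water molecule (solvent) deprotonates a β-carbon; as the C–H bond breaks, those electrons form the new alkene π bond.
Total: 2 elementary steps.

2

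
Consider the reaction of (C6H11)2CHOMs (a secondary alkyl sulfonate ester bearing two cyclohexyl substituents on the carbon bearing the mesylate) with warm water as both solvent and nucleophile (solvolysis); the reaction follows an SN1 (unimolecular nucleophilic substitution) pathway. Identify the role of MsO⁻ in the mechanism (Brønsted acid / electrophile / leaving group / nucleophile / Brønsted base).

leaving group

Step 1: Ionisation: the C–O σ-bond cleaves heterolytically; both bonding electrons depart with MsO⁻, leaving a secondary carbocation at the α-carbon.
MsO⁻ departs with both electrons of the breaking σ-bond — that is the definition of a leaving group.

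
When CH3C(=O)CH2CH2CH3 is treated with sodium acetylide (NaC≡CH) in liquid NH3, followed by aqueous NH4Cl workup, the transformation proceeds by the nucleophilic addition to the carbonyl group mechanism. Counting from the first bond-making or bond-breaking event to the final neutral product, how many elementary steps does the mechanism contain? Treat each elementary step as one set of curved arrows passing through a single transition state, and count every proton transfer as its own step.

2

Step 1: Nucleophilic addition: HC≡C⁻ adds to the carbonyl carbon, pushing the π(C=O) electron pair onto oxygen and giving a tetrahedral alkoxide.
Step 2: On aqueous NH4Cl workup the alkoxide oxygen is protonated, giving a propargyl alcohol.
Total: 2 elementary steps.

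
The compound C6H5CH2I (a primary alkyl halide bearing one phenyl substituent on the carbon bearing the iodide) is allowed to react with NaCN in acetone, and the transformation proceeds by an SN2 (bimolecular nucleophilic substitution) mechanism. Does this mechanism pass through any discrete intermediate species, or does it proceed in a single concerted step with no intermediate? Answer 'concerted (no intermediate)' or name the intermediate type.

concerted (no intermediate)

CN⁻ attacks the back face of the α-carbon while I⁻ departs with the C–I bonding pair — a single concerted displacement through a pentacoordinate transition state.
All bond changes occur in one transition state; no discrete intermediate is formed.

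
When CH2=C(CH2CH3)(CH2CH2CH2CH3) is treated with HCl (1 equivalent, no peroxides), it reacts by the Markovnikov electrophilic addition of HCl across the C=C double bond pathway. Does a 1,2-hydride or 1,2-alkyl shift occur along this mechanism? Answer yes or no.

The first-formed carbocation is tertiary.
No single 1,2-shift to an adjacent carbon would produce a more-substituted cation than the one already present, so no rearrangement occurs.

no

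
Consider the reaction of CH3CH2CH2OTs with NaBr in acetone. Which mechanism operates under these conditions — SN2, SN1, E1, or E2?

SN2

Conditions: a primary substrate with a strong nucleophile in the polar aprotic solvent acetone.
These conditions are the textbook signature of the SN2 pathway.
An unhindered substrate with a strong nucleophile in a polar aprotic solvent favours one-step backside displacement.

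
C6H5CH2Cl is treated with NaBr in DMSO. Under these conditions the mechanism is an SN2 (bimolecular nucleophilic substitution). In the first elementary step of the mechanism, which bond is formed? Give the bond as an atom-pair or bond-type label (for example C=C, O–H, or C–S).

C–Br

Step 1: Br⁻ attacks the back face of the α-carbon while Cl⁻ departs with the C–Cl bonding pair — a single concerted displacement through a pentacoordinate transition state.
The bond formed in this step is the C–Br bond.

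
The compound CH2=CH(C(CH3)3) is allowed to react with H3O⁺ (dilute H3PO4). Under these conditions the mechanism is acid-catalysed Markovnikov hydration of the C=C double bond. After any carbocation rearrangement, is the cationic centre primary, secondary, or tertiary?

tertiary

Step 1: The π electrons of the C=C bond attack a proton of H3O⁺; Markovnikov addition places the new C–H on the less-substituted alkene carbon, so the positive charge ends up on the more-substituted carbon — a secondary carbocation. H2O is released.
Step 2: Carbocation rearrangement: a 1,2-methyl shift from the adjacent tert-butyl carbon converts the initially-formed secondary cation into the more stable tertiary cation.
The cation rearranges from secondary to tertiary via a 1,2-methyl shift from the adjacent tert-butyl carbon; the tertiary cation is what reacts next.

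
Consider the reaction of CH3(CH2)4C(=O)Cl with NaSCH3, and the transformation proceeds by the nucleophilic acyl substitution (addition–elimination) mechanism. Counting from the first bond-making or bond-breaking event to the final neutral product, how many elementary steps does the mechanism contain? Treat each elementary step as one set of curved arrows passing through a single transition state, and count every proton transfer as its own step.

2

Step 1: Nucleophilic addition of CH3S⁻ to the acyl carbon breaks the π(C=O) bond and yields a tetrahedral, anionic intermediate.
Step 2: Collapse of the tetrahedral intermediate: the alkoxide oxygen pushes its lone pair back to re-form C=O while Cl⁻ leaves.
Total: 2 elementary steps.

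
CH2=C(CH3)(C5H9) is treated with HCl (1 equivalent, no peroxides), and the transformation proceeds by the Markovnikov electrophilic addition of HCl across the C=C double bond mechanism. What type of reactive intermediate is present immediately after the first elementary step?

tertiary carbocation

Step 1: The π electrons of the C=C bond attack a proton of HCl; Markovnikov addition places the new C–H on the less-substituted alkene carbon, so the positive charge ends up on the more-substituted carbon — a tertiary carbocation. The H–Cl bond breaks heterolytically, releasing Cl⁻.
After step 1 the species present is a tertiary carbocation.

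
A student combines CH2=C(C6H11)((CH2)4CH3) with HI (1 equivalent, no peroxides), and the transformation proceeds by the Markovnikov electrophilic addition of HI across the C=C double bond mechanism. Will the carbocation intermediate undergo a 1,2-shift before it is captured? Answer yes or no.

The first-formed carbocation is tertiary.
No single 1,2-shift to an adjacent carbon would produce a more-substituted cation than the one already present, so no rearrangement occurs.

no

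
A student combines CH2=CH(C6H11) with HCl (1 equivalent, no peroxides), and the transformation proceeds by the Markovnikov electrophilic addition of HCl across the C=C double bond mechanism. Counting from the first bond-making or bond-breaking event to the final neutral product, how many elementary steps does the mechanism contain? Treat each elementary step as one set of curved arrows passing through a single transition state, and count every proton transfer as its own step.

Step 1: The π electrons of the C=C bond attack a proton of HCl; Markovnikov addition places the new C–H on the less-substituted alkene carbon, so the positive charge ends up on the more-substituted carbon — a secondary carbocation. The H–Cl bond breaks heterolytically, releasing Cl⁻.
Step 2: A hydride (H with its bonding pair) migrates from the adjacent cyclohexyl carbon to the cationic centre — a 1,2-hydride shift — upgrading the secondary cation to a tertiary one.
Step 3: The Cl⁻ anion donates a lone pair to the carbocation, forming the new C–Cl σ-bond and giving the neutral alkyl halide.
Total: 3 elementary steps.

3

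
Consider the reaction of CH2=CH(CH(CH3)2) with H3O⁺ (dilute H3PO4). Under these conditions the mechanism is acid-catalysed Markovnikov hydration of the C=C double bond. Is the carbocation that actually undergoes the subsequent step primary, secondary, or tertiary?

tertiary

Step 1: The π electrons of the C=C bond attack a proton of H3O⁺; Markovnikov addition places the new C–H on the less-substituted alkene carbon, so the positive charge ends up on the more-substituted carbon — a secondary carbocation. H2O is released.
Step 2: A hydride (H with its bonding pair) migrates from the adjacent isopropyl carbon to the cationic centre — a 1,2-hydride shift — upgrading the secondary cation to a tertiary one.
The cation rearranges from secondary to tertiary via a 1,2-hydride shift from the adjacent isopropyl carbon; the tertiary cation is what reacts next.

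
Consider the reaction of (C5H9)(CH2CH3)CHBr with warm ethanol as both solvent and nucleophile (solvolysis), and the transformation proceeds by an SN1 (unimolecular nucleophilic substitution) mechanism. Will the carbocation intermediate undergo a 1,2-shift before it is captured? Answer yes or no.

yes

The first-formed carbocation is secondary.
The adjacent cyclopentyl carbon already bears 2 other carbon substituents and has a hydrogen to migrate; after a 1,2-hydride shift from that carbon the positive charge sits on a tertiary centre.
Tertiary is more stable than secondary, so the shift occurs.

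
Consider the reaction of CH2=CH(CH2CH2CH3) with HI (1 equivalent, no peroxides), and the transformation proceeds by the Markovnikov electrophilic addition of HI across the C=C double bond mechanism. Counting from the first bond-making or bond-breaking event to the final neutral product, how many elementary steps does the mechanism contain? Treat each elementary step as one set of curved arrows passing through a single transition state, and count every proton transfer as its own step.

Step 1: The π electrons of the C=C bond attack a proton of HI; Markovnikov addition places the new C–H on the less-substituted alkene carbon, so the positive charge ends up on the more-substituted carbon — a secondary carbocation. The H–I bond breaks heterolytically, releasing I⁻.
(No 1,2-shift: no single shift to an adjacent carbon would give a more stable cation.)
Step 2: Nucleophilic attack by I⁻ on the carbocation completes the addition, giving R–I.
Total: 2 elementary steps.

2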